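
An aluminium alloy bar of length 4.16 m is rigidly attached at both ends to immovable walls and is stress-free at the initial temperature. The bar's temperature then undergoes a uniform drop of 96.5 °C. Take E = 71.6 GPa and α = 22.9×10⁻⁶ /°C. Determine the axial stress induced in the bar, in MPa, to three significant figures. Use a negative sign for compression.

Free thermal expansion αLΔT = 22.9e-6 · 4160 · -96.5 = -9.193 mm.
The walls impose strain ε = −(-9.193)/4160 = 2.2098e-03; σ = Eε = 71600 · 2.2098e-03 = 158.2 MPa.

158 MPa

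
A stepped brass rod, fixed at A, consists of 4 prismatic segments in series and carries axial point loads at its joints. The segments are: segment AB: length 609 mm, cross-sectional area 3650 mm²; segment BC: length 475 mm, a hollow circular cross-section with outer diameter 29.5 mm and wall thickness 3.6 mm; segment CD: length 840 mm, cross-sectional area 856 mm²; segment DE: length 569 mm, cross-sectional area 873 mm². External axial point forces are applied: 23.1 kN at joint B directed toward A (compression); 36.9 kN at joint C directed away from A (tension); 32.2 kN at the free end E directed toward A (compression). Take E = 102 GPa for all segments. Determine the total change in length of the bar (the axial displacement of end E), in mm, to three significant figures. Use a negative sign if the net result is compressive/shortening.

-0.471 mm

Internal axial forces (sectioning from the free end, tension +): N_DE = -32.2 kN, N_CD = -32.2 kN, N_BC = 4.7 kN, N_AB = -18.4 kN.
A_BC = 292.9 mm².
δ_AB = -18400·609/(3650·102000) = -0.0301 mm
δ_BC = 4700·475/(292.9·102000) = 0.07472 mm
δ_CD = -32200·840/(856·102000) = -0.3098 mm
δ_DE = -32200·569/(873·102000) = -0.2058 mm
δ = Σδ_i = -0.4709 mm.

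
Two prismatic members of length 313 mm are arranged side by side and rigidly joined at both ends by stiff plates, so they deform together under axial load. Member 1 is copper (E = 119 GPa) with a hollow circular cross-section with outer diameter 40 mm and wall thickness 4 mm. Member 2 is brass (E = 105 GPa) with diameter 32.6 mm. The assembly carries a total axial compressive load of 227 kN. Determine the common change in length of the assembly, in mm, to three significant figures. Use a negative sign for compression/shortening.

-0.502 mm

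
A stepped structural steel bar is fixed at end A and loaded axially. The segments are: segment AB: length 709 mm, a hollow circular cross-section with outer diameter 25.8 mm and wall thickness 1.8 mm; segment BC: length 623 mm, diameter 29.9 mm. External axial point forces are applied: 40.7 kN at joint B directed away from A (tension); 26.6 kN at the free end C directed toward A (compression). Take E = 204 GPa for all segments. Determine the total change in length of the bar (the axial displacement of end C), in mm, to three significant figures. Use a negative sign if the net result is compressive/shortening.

0.245 mm

Internal axial forces (sectioning from the free end, tension +): N_BC = -26.6 kN, N_AB = 14.1 kN.
A_AB = 135.7 mm².
A_BC = 702.2 mm².
δ_AB = 14100·709/(135.7·204000) = 0.3611 mm
δ_BC = -26600·623/(702.2·204000) = -0.1157 mm
δ = Σδ_i = 0.2454 mm.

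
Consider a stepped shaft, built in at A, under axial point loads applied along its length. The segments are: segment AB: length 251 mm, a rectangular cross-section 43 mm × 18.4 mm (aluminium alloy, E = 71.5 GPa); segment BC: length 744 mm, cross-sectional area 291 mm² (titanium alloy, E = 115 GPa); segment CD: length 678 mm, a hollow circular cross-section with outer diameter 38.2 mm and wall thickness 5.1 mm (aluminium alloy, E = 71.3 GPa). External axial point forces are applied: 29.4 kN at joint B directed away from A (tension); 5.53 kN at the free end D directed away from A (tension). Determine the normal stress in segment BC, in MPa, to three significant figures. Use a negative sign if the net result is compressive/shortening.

Internal axial forces (sectioning from the free end, tension +): N_CD = 5.53 kN, N_BC = 5.53 kN, N_AB = 34.93 kN.
σ_BC = N_BC/A_BC = 5530/291 = 19 MPa.

19.0 MPa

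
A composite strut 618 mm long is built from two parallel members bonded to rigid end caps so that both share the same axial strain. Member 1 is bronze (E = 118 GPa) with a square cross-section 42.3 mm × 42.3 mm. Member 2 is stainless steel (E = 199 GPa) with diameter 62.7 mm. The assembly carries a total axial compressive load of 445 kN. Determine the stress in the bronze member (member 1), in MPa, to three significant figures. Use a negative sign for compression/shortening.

-63.6 MPa

A_1 = 1789 mm².
A_2 = 3088 mm².
Equal strain + equilibrium ⇒ each member carries load in proportion to AE: A₁E₁ = 211100000 N, A₂E₂ = 614400000 N, ΣAE = 825600000 N.
σ₁ = P·E₁/ΣAE = -445000·118000/825600000 = -63.6 MPa.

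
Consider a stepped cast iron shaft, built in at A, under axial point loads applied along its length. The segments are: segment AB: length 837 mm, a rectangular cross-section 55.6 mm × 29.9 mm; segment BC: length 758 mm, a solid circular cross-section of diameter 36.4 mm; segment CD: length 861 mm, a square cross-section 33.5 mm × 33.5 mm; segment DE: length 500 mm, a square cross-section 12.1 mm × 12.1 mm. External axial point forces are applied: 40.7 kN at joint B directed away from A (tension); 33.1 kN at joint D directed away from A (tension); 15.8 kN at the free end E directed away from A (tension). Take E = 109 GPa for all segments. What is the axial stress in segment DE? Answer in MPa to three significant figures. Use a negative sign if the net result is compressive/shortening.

108 MPa

Internal axial forces (sectioning from the free end, tension +): N_DE = 15.8 kN, N_CD = 48.9 kN, N_BC = 48.9 kN, N_AB = 89.6 kN.
A_DE = 146.4 mm².
σ_DE = N_DE/A_DE = 15800/146.4 = 107.9 MPa.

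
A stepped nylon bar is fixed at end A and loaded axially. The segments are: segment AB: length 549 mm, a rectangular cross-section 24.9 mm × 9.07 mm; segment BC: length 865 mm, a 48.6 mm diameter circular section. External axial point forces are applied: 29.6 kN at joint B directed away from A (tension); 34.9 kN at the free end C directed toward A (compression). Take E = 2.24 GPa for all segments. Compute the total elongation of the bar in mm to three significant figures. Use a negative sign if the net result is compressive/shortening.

-13.0 mm

Internal axial forces (sectioning from the free end, tension +): N_BC = -34.9 kN, N_AB = -5.3 kN.
A_AB = 225.8 mm².
A_BC = 1855 mm².
δ_AB = -5300·549/(225.8·2240) = -5.752 mm
δ_BC = -34900·865/(1855·2240) = -7.265 mm
δ = Σδ_i = -13.02 mm.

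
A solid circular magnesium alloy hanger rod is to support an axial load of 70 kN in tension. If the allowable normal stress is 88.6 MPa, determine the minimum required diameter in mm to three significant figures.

Required area A ≥ P/σ_allow = 70000/88.6 = 790.1 mm².
For a solid circular section, d ≥ √(4A/π) = 31.72 mm.

31.7 mm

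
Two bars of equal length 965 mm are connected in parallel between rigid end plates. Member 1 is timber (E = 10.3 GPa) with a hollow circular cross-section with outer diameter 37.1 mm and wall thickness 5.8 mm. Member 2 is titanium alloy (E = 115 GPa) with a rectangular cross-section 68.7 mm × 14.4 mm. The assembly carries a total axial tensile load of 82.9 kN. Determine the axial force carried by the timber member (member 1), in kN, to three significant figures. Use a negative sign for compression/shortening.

4.07 kN

A_1 = 570.3 mm².
A_2 = 989.3 mm².
Equal strain + equilibrium ⇒ each member carries load in proportion to AE: A₁E₁ = 5874000 N, A₂E₂ = 113800000 N, ΣAE = 119600000 N.
F₁ = P·A₁E₁/ΣAE = 82900·5874000/119600000 = 4070 N.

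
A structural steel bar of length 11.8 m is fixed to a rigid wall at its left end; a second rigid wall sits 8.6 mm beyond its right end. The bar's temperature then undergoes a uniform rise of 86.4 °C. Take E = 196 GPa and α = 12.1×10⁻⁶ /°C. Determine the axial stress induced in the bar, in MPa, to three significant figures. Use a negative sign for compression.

-62.1 MPa

Free thermal expansion αLΔT = 12.1e-6 · 11800 · 86.4 = 12.34 mm.
The walls engage after the gap closes; constrained expansion = 12.34 − 8.6 = 3.736 mm.
The walls impose strain ε = −(3.736)/11800 = -3.1663e-04; σ = Eε = 196000 · -3.1663e-04 = -62.06 MPa.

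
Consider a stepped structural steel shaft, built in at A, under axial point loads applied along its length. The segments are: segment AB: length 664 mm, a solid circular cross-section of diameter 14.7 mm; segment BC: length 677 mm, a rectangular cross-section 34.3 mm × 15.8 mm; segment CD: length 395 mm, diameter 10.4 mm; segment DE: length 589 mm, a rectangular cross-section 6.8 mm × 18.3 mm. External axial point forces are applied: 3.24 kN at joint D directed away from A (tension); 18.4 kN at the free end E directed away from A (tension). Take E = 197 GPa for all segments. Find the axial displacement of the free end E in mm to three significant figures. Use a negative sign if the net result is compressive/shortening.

1.52 mm

Internal axial forces (sectioning from the free end, tension +): N_DE = 18.4 kN, N_CD = 21.64 kN, N_BC = 21.64 kN, N_AB = 21.64 kN.
A_AB = 169.7 mm².
A_BC = 541.9 mm².
A_CD = 84.95 mm².
A_DE = 124.4 mm².
δ_AB = 21640·664/(169.7·197000) = 0.4298 mm
δ_BC = 21640·677/(541.9·197000) = 0.1372 mm
δ_CD = 21640·395/(84.95·197000) = 0.5108 mm
δ_DE = 18400·589/(124.4·197000) = 0.4421 mm
δ = Σδ_i = 1.52 mm.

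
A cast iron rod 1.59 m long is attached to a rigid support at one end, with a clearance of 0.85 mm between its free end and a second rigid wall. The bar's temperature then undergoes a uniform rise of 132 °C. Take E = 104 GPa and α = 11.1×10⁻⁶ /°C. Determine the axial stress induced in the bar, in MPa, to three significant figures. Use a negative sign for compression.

Free thermal expansion αLΔT = 11.1e-6 · 1590 · 132 = 2.33 mm.
The walls engage after the gap closes; constrained expansion = 2.33 − 0.85 = 1.48 mm.
The walls impose strain ε = −(1.48)/1590 = -9.3061e-04; σ = Eε = 104000 · -9.3061e-04 = -96.78 MPa.

-96.8 MPa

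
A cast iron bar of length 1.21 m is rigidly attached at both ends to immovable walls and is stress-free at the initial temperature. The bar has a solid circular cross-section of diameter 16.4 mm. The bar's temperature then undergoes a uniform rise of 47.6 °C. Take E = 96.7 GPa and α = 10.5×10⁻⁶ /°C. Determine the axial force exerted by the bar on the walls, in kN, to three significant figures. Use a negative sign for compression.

Free thermal expansion αLΔT = 10.5e-6 · 1210 · 47.6 = 0.6048 mm.
The walls impose strain ε = −(0.6048)/1210 = -4.9980e-04; σ = Eε = 96700 · -4.9980e-04 = -48.33 MPa.
Wall reaction R = σ·A = -48.33·211.2 = -10210 N = -10.21 kN.

-10.2 kN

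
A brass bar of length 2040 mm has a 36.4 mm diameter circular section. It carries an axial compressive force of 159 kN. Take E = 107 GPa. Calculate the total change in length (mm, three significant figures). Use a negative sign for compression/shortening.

-2.91 mm

A = 1041 mm².
δ_mech = NL/(AE) = -159000·2040/(1041·107000) = -2.913 mm.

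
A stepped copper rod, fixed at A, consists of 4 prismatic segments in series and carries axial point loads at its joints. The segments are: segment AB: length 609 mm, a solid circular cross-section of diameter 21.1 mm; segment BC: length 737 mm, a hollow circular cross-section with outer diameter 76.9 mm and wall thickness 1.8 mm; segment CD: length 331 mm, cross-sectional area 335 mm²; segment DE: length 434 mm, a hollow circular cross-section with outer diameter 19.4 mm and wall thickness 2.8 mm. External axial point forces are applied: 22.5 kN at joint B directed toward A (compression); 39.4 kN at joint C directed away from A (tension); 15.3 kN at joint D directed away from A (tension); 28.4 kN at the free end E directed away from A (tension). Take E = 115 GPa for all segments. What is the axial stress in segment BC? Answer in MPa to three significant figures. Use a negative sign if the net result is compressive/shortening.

Internal axial forces (sectioning from the free end, tension +): N_DE = 28.4 kN, N_CD = 43.7 kN, N_BC = 83.1 kN, N_AB = 60.6 kN.
A_BC = 424.7 mm².
σ_BC = N_BC/A_BC = 83100/424.7 = 195.7 MPa.

196 MPa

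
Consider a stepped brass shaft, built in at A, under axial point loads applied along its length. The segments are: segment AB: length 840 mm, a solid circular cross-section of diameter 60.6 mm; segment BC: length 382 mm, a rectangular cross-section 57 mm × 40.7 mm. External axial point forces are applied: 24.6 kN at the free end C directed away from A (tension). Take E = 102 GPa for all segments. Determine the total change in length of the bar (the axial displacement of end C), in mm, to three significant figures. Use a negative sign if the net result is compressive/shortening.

Internal axial forces (sectioning from the free end, tension +): N_BC = 24.6 kN, N_AB = 24.6 kN.
A_AB = 2884 mm².
A_BC = 2320 mm².
δ_AB = 24600·840/(2884·102000) = 0.07024 mm
δ_BC = 24600·382/(2320·102000) = 0.03971 mm
δ = Σδ_i = 0.11 mm.

0.110 mm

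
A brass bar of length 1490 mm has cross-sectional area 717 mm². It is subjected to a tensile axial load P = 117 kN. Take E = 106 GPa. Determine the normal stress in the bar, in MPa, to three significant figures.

163 MPa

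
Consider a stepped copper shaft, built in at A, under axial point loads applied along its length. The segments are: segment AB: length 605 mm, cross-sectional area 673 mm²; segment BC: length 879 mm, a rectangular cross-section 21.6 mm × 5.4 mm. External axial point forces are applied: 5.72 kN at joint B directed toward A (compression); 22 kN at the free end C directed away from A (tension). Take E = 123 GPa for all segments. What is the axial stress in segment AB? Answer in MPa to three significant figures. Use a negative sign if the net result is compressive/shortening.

Internal axial forces (sectioning from the free end, tension +): N_BC = 22 kN, N_AB = 16.28 kN.
σ_AB = N_AB/A_AB = 16280/673 = 24.19 MPa.

24.2 MPa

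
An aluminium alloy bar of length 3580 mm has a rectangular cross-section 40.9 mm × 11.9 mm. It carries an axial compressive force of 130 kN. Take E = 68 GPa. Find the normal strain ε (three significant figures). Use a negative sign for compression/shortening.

-0.00393

A = 486.7 mm².
σ = N/A = -267.1 MPa; ε = σ/E = -267.1/68000 = -3.928e-03.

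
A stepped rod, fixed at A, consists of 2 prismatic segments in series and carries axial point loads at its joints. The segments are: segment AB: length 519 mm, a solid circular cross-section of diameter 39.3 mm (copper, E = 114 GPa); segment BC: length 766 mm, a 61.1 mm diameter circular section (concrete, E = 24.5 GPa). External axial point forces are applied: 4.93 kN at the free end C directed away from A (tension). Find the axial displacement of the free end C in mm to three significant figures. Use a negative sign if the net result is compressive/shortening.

0.0711 mm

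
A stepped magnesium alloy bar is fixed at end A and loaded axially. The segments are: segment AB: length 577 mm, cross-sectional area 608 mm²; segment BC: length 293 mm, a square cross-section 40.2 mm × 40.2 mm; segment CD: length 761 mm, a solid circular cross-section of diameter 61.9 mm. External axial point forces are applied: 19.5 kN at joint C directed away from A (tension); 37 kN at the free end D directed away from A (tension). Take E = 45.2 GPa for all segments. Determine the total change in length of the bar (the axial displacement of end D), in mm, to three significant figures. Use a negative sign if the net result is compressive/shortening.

1.62 mm

Internal axial forces (sectioning from the free end, tension +): N_CD = 37 kN, N_BC = 56.5 kN, N_AB = 56.5 kN.
A_BC = 1616 mm².
A_CD = 3009 mm².
δ_AB = 56500·577/(608·45200) = 1.186 mm
δ_BC = 56500·293/(1616·45200) = 0.2266 mm
δ_CD = 37000·761/(3009·45200) = 0.207 mm
δ = Σδ_i = 1.62 mm.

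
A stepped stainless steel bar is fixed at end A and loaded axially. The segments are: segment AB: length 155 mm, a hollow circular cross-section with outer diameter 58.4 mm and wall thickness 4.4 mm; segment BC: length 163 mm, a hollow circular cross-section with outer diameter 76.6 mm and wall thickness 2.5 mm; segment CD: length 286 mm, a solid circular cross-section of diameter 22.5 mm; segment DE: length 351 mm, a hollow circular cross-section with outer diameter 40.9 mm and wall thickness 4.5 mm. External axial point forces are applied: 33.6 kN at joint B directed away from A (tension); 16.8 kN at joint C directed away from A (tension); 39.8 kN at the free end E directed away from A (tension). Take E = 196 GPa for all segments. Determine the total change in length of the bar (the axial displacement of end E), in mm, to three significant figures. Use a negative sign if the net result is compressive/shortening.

0.461 mm

Internal axial forces (sectioning from the free end, tension +): N_DE = 39.8 kN, N_CD = 39.8 kN, N_BC = 56.6 kN, N_AB = 90.2 kN.
A_AB = 746.4 mm².
A_BC = 582 mm².
A_CD = 397.6 mm².
A_DE = 514.6 mm².
δ_AB = 90200·155/(746.4·196000) = 0.09556 mm
δ_BC = 56600·163/(582·196000) = 0.08088 mm
δ_CD = 39800·286/(397.6·196000) = 0.1461 mm
δ_DE = 39800·351/(514.6·196000) = 0.1385 mm
δ = Σδ_i = 0.461 mm.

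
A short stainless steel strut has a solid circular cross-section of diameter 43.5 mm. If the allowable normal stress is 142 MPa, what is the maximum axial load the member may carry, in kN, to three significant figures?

A = 1486 mm².
P_max = σ_allow · A = 142 · 1486 = 211000 N = 211 kN.

211 kN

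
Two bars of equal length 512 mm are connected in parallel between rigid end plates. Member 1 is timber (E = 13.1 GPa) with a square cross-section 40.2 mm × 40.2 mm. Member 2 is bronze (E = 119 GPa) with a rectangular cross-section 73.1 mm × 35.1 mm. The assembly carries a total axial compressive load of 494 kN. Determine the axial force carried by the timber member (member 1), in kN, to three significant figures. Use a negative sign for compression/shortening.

-32.0 kN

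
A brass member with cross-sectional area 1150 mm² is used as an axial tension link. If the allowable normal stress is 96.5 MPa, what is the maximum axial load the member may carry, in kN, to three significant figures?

111 kN

P_max = σ_allow · A = 96.5 · 1150 = 111000 N = 111 kN.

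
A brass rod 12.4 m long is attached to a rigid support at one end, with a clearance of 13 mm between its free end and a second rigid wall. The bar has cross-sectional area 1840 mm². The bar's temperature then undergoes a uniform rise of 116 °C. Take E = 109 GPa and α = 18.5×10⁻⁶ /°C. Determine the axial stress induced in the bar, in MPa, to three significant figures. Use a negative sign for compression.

Free thermal expansion αLΔT = 18.5e-6 · 12400 · 116 = 26.61 mm.
The walls engage after the gap closes; constrained expansion = 26.61 − 13 = 13.61 mm.
The walls impose strain ε = −(13.61)/12400 = -1.0976e-03; σ = Eε = 109000 · -1.0976e-03 = -119.6 MPa.

-120 MPa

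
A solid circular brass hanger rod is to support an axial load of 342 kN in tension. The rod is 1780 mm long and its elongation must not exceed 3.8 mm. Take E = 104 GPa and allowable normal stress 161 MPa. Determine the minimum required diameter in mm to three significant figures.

52.0 mm

Required area A ≥ P/σ_allow = 342000/161 = 2124 mm².
For a solid circular section, d ≥ √(4A/π) = 52.01 mm.
Elongation limit: A ≥ PL/(Eδ_allow) = 342000·1780/(104000·3.8) = 1540 mm² ⇒ d ≥ 44.29 mm.
The stress limit governs.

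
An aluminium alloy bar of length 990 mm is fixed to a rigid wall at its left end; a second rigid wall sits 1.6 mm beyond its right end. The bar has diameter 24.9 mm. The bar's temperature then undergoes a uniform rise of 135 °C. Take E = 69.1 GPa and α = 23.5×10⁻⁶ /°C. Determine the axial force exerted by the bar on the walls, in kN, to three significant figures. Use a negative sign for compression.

Free thermal expansion αLΔT = 23.5e-6 · 990 · 135 = 3.141 mm.
The walls engage after the gap closes; constrained expansion = 3.141 − 1.6 = 1.541 mm.
The walls impose strain ε = −(1.541)/990 = -1.5563e-03; σ = Eε = 69100 · -1.5563e-03 = -107.5 MPa.
Wall reaction R = σ·A = -107.5·487 = -52370 N = -52.37 kN.

-52.4 kN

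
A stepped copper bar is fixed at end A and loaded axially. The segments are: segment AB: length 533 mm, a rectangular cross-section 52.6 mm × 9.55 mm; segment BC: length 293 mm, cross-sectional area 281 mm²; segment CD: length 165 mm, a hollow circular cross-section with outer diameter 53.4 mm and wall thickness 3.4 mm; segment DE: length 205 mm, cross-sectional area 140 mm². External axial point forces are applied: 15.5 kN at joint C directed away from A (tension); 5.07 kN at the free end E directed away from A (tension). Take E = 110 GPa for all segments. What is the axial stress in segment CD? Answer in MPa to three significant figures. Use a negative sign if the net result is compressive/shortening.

Internal axial forces (sectioning from the free end, tension +): N_DE = 5.07 kN, N_CD = 5.07 kN, N_BC = 20.57 kN, N_AB = 20.57 kN.
A_CD = 534.1 mm².
σ_CD = N_CD/A_CD = 5070/534.1 = 9.493 MPa.

9.49 MPa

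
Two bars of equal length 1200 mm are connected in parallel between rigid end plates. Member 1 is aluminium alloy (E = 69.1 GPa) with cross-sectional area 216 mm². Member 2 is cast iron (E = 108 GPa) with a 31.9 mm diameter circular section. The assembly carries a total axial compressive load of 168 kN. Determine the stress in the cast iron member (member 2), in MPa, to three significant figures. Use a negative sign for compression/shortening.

A_2 = 799.2 mm².
Equal strain + equilibrium ⇒ each member carries load in proportion to AE: A₁E₁ = 14930000 N, A₂E₂ = 86320000 N, ΣAE = 101200000 N.
σ₂ = P·E₂/ΣAE = -168000·108000/101200000 = -179.2 MPa.

-179 MPa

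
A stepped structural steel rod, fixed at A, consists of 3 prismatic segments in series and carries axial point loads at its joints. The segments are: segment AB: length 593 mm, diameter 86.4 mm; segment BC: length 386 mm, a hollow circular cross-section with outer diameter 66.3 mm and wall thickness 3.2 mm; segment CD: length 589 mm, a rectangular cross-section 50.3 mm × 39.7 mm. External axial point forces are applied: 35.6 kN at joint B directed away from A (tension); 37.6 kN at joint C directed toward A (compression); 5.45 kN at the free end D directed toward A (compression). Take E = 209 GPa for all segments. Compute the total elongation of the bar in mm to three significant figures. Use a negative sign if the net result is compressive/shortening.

-0.137 mm

Internal axial forces (sectioning from the free end, tension +): N_CD = -5.45 kN, N_BC = -43.05 kN, N_AB = -7.45 kN.
A_AB = 5863 mm².
A_BC = 634.4 mm².
A_CD = 1997 mm².
δ_AB = -7450·593/(5863·209000) = -0.003605 mm
δ_BC = -43050·386/(634.4·209000) = -0.1253 mm
δ_CD = -5450·589/(1997·209000) = -0.007691 mm
δ = Σδ_i = -0.1366 mm.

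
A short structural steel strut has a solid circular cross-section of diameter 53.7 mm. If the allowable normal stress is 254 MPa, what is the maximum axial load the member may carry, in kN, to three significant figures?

575 kN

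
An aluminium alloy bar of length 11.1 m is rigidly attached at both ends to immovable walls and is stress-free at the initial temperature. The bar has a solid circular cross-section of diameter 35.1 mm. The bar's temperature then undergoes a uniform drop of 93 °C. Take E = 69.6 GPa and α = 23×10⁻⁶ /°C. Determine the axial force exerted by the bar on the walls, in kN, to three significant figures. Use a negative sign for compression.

Free thermal expansion αLΔT = 23e-6 · 11100 · -93 = -23.74 mm.
The walls impose strain ε = −(-23.74)/11100 = 2.1390e-03; σ = Eε = 69600 · 2.1390e-03 = 148.9 MPa.
Wall reaction R = σ·A = 148.9·967.6 = 144100 N = 144.1 kN.

144 kN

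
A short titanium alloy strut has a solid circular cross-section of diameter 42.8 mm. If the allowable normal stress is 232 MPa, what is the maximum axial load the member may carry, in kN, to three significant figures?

334 kN

A = 1439 mm².
P_max = σ_allow · A = 232 · 1439 = 333800 N = 333.8 kN.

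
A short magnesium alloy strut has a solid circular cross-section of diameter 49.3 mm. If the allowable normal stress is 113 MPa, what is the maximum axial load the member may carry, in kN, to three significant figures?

216 kN

A = 1909 mm².
P_max = σ_allow · A = 113 · 1909 = 215700 N = 215.7 kN.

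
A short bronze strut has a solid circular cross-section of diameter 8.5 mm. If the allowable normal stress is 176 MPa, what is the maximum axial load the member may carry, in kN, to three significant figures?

9.99 kN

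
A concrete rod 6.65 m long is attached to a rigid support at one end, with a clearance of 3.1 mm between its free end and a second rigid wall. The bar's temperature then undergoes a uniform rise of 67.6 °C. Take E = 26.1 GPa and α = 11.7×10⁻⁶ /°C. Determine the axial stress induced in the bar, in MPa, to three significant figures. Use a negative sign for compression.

-8.48 MPa

Free thermal expansion αLΔT = 11.7e-6 · 6650 · 67.6 = 5.26 mm.
The walls engage after the gap closes; constrained expansion = 5.26 − 3.1 = 2.16 mm.
The walls impose strain ε = −(2.16)/6650 = -3.2475e-04; σ = Eε = 26100 · -3.2475e-04 = -8.476 MPa.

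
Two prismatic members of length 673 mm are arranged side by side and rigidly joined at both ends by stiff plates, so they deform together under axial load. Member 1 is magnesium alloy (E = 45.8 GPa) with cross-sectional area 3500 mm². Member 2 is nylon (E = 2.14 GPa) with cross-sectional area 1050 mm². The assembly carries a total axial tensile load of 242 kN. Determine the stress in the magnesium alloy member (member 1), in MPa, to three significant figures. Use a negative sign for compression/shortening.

68.2 MPa

Equal strain + equilibrium ⇒ each member carries load in proportion to AE: A₁E₁ = 160300000 N, A₂E₂ = 2247000 N, ΣAE = 162500000 N.
σ₁ = P·E₁/ΣAE = 242000·45800/162500000 = 68.19 MPa.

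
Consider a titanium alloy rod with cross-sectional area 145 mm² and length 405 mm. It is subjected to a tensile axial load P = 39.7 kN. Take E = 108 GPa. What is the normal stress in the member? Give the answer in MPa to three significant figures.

σ = N/A = 39700/145 = 273.8 MPa.

274 MPa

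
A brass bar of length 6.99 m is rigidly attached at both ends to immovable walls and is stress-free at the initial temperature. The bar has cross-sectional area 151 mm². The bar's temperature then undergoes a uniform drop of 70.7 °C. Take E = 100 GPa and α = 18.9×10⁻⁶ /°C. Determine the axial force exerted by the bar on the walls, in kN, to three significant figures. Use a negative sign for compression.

20.2 kN

Free thermal expansion αLΔT = 18.9e-6 · 6990 · -70.7 = -9.34 mm.
The walls impose strain ε = −(-9.34)/6990 = 1.3362e-03; σ = Eε = 100000 · 1.3362e-03 = 133.6 MPa.
Wall reaction R = σ·A = 133.6·151 = 20180 N = 20.18 kN.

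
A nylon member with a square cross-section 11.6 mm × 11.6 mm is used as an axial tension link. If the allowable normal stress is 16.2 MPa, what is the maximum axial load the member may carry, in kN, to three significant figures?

A = 134.6 mm².
P_max = σ_allow · A = 16.2 · 134.6 = 2180 N = 2.18 kN.

2.18 kN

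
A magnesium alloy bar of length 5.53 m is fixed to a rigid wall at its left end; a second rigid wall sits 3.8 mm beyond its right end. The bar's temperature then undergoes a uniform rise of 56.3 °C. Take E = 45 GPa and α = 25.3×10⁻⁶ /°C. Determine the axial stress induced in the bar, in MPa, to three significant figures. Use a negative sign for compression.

Free thermal expansion αLΔT = 25.3e-6 · 5530 · 56.3 = 7.877 mm.
The walls engage after the gap closes; constrained expansion = 7.877 − 3.8 = 4.077 mm.
The walls impose strain ε = −(4.077)/5530 = -7.3723e-04; σ = Eε = 45000 · -7.3723e-04 = -33.18 MPa.

-33.2 MPa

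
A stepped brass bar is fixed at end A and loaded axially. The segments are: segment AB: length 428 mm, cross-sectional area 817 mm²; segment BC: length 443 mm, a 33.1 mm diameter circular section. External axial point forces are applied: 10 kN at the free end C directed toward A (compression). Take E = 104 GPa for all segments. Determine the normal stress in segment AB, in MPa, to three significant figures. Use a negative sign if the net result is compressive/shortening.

Internal axial forces (sectioning from the free end, tension +): N_BC = -10 kN, N_AB = -10 kN.
σ_AB = N_AB/A_AB = -10000/817 = -12.24 MPa.

-12.2 MPa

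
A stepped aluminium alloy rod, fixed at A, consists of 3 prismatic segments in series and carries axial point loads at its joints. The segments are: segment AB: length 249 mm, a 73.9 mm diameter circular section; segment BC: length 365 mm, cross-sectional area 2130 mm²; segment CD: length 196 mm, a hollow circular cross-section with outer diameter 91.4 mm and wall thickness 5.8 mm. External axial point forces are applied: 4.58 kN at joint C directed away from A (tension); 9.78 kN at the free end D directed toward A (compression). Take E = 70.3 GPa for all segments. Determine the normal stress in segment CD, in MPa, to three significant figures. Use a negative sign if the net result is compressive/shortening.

-6.27 MPa

Internal axial forces (sectioning from the free end, tension +): N_CD = -9.78 kN, N_BC = -5.2 kN, N_AB = -5.2 kN.
A_CD = 1560 mm².
σ_CD = N_CD/A_CD = -9780/1560 = -6.27 MPa.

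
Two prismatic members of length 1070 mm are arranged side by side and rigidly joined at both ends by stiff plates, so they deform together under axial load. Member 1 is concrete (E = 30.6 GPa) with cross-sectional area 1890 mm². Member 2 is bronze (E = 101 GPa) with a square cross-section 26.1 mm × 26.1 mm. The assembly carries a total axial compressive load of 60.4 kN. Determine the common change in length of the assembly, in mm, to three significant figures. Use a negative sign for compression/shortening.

-0.510 mm

A_2 = 681.2 mm².
Equal strain + equilibrium ⇒ each member carries load in proportion to AE: A₁E₁ = 57830000 N, A₂E₂ = 68800000 N, ΣAE = 126600000 N.
δ = PL/ΣAE = -60400·1070/126600000 = -0.5103 mm.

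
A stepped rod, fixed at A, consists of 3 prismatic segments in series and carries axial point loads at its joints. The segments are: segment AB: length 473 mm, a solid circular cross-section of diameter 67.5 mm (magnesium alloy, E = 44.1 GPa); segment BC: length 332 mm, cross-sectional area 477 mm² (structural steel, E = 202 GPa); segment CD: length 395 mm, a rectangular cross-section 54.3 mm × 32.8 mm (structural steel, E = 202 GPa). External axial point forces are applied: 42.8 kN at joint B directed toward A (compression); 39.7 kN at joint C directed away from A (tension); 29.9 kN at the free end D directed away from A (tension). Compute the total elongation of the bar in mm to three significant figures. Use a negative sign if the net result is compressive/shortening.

Internal axial forces (sectioning from the free end, tension +): N_CD = 29.9 kN, N_BC = 69.6 kN, N_AB = 26.8 kN.
A_AB = 3578 mm².
A_CD = 1781 mm².
δ_AB = 26800·473/(3578·44100) = 0.08033 mm
δ_BC = 69600·332/(477·202000) = 0.2398 mm
δ_CD = 29900·395/(1781·202000) = 0.03283 mm
δ = Σδ_i = 0.353 mm.

0.353 mm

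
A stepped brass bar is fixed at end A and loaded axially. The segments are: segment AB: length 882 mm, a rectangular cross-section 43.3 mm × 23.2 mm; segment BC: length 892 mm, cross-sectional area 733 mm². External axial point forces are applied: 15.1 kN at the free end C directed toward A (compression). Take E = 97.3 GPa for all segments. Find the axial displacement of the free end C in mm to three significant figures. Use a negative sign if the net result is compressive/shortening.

Internal axial forces (sectioning from the free end, tension +): N_BC = -15.1 kN, N_AB = -15.1 kN.
A_AB = 1005 mm².
δ_AB = -15100·882/(1005·97300) = -0.1363 mm
δ_BC = -15100·892/(733·97300) = -0.1889 mm
δ = Σδ_i = -0.3251 mm.

-0.325 mm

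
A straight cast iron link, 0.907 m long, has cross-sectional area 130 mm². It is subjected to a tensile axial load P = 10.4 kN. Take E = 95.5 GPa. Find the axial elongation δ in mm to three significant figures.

0.760 mm

δ_mech = NL/(AE) = 10400·907/(130·95500) = 0.7598 mm.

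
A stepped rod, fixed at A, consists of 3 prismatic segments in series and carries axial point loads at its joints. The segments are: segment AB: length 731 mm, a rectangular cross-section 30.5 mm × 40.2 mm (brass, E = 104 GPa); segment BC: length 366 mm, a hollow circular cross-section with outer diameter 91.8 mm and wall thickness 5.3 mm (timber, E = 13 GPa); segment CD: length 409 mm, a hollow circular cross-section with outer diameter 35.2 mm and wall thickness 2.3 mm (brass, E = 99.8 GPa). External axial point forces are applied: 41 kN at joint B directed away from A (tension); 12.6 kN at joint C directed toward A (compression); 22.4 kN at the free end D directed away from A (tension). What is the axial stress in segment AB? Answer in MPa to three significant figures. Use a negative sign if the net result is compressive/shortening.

41.4 MPa

Internal axial forces (sectioning from the free end, tension +): N_CD = 22.4 kN, N_BC = 9.8 kN, N_AB = 50.8 kN.
A_AB = 1226 mm².
σ_AB = N_AB/A_AB = 50800/1226 = 41.43 MPa.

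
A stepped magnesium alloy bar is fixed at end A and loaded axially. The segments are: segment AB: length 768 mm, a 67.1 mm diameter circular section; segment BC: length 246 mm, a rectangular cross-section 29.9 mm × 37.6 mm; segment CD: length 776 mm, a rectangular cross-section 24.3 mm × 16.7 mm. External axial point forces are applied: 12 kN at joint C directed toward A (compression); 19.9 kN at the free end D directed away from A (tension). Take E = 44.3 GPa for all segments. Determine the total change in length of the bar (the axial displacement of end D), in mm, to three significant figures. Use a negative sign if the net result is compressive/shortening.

0.937 mm

Internal axial forces (sectioning from the free end, tension +): N_CD = 19.9 kN, N_BC = 7.9 kN, N_AB = 7.9 kN.
A_AB = 3536 mm².
A_BC = 1124 mm².
A_CD = 405.8 mm².
δ_AB = 7900·768/(3536·44300) = 0.03873 mm
δ_BC = 7900·246/(1124·44300) = 0.03902 mm
δ_CD = 19900·776/(405.8·44300) = 0.859 mm
δ = Σδ_i = 0.9367 mm.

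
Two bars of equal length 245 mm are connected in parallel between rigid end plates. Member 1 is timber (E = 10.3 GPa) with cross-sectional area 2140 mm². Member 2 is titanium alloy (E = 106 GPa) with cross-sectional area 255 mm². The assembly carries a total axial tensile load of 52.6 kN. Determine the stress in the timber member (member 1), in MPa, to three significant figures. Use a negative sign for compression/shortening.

11.0 MPa

Equal strain + equilibrium ⇒ each member carries load in proportion to AE: A₁E₁ = 22040000 N, A₂E₂ = 27030000 N, ΣAE = 49070000 N.
σ₁ = P·E₁/ΣAE = 52600·10300/49070000 = 11.04 MPa.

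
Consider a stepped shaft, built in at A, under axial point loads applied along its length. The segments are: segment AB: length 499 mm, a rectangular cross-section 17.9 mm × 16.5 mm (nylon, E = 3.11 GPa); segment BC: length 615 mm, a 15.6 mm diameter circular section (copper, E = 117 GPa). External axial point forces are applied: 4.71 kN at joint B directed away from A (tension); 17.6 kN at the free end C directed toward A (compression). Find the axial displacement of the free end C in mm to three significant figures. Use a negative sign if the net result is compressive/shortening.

Internal axial forces (sectioning from the free end, tension +): N_BC = -17.6 kN, N_AB = -12.89 kN.
A_AB = 295.3 mm².
A_BC = 191.1 mm².
δ_AB = -12890·499/(295.3·3110) = -7.003 mm
δ_BC = -17600·615/(191.1·117000) = -0.484 mm
δ = Σδ_i = -7.487 mm.

-7.49 mm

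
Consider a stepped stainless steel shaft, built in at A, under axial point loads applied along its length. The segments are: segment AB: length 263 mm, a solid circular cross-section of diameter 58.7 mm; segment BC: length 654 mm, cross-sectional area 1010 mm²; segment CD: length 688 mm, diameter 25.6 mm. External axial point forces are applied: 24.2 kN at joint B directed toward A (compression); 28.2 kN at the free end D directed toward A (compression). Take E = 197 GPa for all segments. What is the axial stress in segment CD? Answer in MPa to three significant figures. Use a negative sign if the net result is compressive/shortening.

Internal axial forces (sectioning from the free end, tension +): N_CD = -28.2 kN, N_BC = -28.2 kN, N_AB = -52.4 kN.
A_CD = 514.7 mm².
σ_CD = N_CD/A_CD = -28200/514.7 = -54.79 MPa.

-54.8 MPa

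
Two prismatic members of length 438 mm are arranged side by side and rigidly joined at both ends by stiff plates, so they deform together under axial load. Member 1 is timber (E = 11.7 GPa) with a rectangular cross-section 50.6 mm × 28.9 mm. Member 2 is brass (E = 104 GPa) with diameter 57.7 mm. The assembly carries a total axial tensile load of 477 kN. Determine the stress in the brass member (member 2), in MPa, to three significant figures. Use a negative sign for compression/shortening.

172 MPa

A_1 = 1462 mm².
A_2 = 2615 mm².
Equal strain + equilibrium ⇒ each member carries load in proportion to AE: A₁E₁ = 17110000 N, A₂E₂ = 271900000 N, ΣAE = 289100000 N.
σ₂ = P·E₂/ΣAE = 477000·104000/289100000 = 171.6 MPa.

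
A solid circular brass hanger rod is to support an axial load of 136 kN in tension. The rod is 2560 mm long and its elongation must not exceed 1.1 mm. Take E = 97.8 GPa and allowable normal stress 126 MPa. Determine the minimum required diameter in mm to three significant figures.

64.2 mm

Required area A ≥ P/σ_allow = 136000/126 = 1079 mm².
For a solid circular section, d ≥ √(4A/π) = 37.07 mm.
Elongation limit: A ≥ PL/(Eδ_allow) = 136000·2560/(97800·1.1) = 3236 mm² ⇒ d ≥ 64.19 mm.
The elongation limit governs.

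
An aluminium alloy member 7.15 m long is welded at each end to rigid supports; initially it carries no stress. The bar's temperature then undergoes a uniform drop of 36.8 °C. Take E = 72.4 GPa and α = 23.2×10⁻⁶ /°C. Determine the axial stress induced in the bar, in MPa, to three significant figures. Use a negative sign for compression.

Free thermal expansion αLΔT = 23.2e-6 · 7150 · -36.8 = -6.104 mm.
The walls impose strain ε = −(-6.104)/7150 = 8.5376e-04; σ = Eε = 72400 · 8.5376e-04 = 61.81 MPa.

61.8 MPa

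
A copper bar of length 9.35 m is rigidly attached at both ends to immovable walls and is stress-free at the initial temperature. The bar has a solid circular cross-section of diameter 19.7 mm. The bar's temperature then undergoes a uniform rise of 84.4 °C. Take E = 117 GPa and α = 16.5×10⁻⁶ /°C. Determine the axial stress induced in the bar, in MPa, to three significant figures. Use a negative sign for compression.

-163 MPa

Free thermal expansion αLΔT = 16.5e-6 · 9350 · 84.4 = 13.02 mm.
The walls impose strain ε = −(13.02)/9350 = -1.3926e-03; σ = Eε = 117000 · -1.3926e-03 = -162.9 MPa.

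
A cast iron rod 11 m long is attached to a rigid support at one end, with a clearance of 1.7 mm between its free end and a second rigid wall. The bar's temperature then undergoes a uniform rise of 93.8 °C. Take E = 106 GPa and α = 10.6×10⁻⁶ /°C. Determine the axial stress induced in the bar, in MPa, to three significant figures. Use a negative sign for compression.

-89.0 MPa

Free thermal expansion αLΔT = 10.6e-6 · 11000 · 93.8 = 10.94 mm.
The walls engage after the gap closes; constrained expansion = 10.94 − 1.7 = 9.237 mm.
The walls impose strain ε = −(9.237)/11000 = -8.3973e-04; σ = Eε = 106000 · -8.3973e-04 = -89.01 MPa.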